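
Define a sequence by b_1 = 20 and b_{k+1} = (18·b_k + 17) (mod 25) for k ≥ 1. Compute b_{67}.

3

Listing terms: b_1 = 20,  b_2 = 2,  b_3 = 3,  b_4 = 21,  b_5 = 20.
The sequence repeats with period 4.
(67 - 1) mod 4 = 2, so b_{67} = b_3 = 3.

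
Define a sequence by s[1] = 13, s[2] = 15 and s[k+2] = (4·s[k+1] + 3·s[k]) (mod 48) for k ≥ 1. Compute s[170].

15

Computing terms: s[1] = 13,  s[2] = 15,  s[3] = 3,  s[4] = 9,  s[5] = 45,  s[6] = 15,  s[7] = 3.
Since (s[6], s[7]) = (s[2], s[3]) = (15, 3) (two consecutive terms determine the rest), the sequence is eventually periodic: after a pre-period of length 1 it cycles with period 4.
For k ≥ 2, s[k] depends only on (k - 2) mod 4. (170 - 2) mod 4 = 0, so s[170] = s[2] = 15.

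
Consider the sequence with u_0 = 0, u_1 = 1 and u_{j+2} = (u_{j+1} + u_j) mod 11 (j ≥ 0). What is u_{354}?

Listing terms: u_0 = 0,  u_1 = 1,  u_2 = 1,  u_3 = 2,  u_4 = 3,  u_5 = 5,  u_6 = 8,  u_7 = 2,  u_8 = 10,  u_9 = 1,  u_{10} = 0,  u_{11} = 1.
The sequence repeats with period 10.
(354 - 0) mod 10 = 4, so u_{354} = u_4 = 3.

3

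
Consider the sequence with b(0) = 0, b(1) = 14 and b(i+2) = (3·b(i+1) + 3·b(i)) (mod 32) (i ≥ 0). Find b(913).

14

We have b(0) = 0; b(1) = 14; b(2) = 10; b(3) = 8; b(4) = 22; b(5) = 26; b(6) = 16; b(7) = 30; b(8) = 10; b(9) = 24; b(10) = 6; b(11) = 26; b(12) = 0; b(13) = 14.
Since (b(12), b(13)) = (b(0), b(1)) = (0, 14) (two consecutive terms determine the rest), the sequence is periodic with period 12.
So b(913) = b(0 + ((913-0) mod 12)) = b(1) = 14.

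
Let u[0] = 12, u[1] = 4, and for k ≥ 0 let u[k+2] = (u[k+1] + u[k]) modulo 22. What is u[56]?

4

u[0] = 12,  u[1] = 4,  u[2] = 16,  u[3] = 20,  u[4] = 14,  u[5] = 12,  u[6] = 4.
Since (u[5], u[6]) = (u[0], u[1]) = (12, 4) (two consecutive terms determine the rest), the sequence is periodic with period 5.
So u[56] = u[0 + ((56-0) mod 5)] = u[1] = 4.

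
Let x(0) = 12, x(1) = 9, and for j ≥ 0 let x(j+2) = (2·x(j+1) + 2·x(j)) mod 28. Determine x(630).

8

x(0) = 12,  x(1) = 9,  x(2) = 14,  x(3) = 18,  x(4) = 8,  x(5) = 24,  x(6) = 8,  x(7) = 8,  x(8) = 4,  x(9) = 24,  x(10) = 0,  x(11) = 20,  x(12) = 12,  x(13) = 8,  x(14) = 12,  x(15) = 12,  x(16) = 20,  x(17) = 8,  x(18) = 0,  x(19) = 16,  x(20) = 4,  x(21) = 12,  x(22) = 4,  x(23) = 4,  x(24) = 16,  x(25) = 12,  x(26) = 0,  x(27) = 24,  x(28) = 20,  x(29) = 4,  x(30) = 20,  x(31) = 20,  x(32) = 24,  x(33) = 4,  x(34) = 0,  x(35) = 8,  x(36) = 16,  x(37) = 20,  x(38) = 16,  x(39) = 16,  x(40) = 8,  x(41) = 20,  x(42) = 0,  x(43) = 12,  x(44) = 24,  x(45) = 16,  x(46) = 24,  x(47) = 24,  x(48) = 12,  x(49) = 16,  x(50) = 0,  x(51) = 4,  x(52) = 8,  x(53) = 24.
Since (x(52), x(53)) = (x(4), x(5)) = (8, 24) (two consecutive terms determine the rest), the sequence is eventually periodic: after a pre-period of length 4 it cycles with period 48.
For j ≥ 4, x(j) depends only on (j - 4) mod 48. (630 - 4) mod 48 = 2, so x(630) = x(6) = 8.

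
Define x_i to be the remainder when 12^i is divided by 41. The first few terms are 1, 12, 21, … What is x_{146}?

5

x_0 = 1; x_1 = 12; x_2 = 21; x_3 = 6; x_4 = 31; x_5 = 3; x_6 = 36; x_7 = 22; x_8 = 18; x_9 = 11; x_{10} = 9; x_{11} = 26; x_{12} = 25; x_{13} = 13; x_{14} = 33; x_{15} = 27; x_{16} = 37; x_{17} = 34; x_{18} = 39; x_{19} = 17; x_{20} = 40; x_{21} = 29; x_{22} = 20; x_{23} = 35; x_{24} = 10; x_{25} = 38; x_{26} = 5; x_{27} = 19; x_{28} = 23; x_{29} = 30; x_{30} = 32; x_{31} = 15; x_{32} = 16; x_{33} = 28; x_{34} = 8; x_{35} = 14; x_{36} = 4; x_{37} = 7; x_{38} = 2; x_{39} = 24; x_{40} = 1.
Since x_{40} = x_0 = 1, the sequence is periodic with period 40.
So x_{146} = x_{0 + ((146-0) mod 40)} = x_{26} = 5.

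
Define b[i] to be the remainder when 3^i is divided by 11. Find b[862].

9

We have b[0] = 1; b[1] = 3; b[2] = 9; b[3] = 5; b[4] = 4; b[5] = 1.
Since b[5] = b[0] = 1, the sequence is periodic with period 5.
(862 - 0) mod 5 = 2, so b[862] = b[2] = 9.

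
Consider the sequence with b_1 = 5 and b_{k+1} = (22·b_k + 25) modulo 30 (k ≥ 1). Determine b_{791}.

15

We have b_1 = 5, b_2 = 15, b_3 = 25, b_4 = 5.
Since b_4 = b_1 = 5, the sequence is periodic with period 3.
So b_{791} = b_{1 + ((791-1) mod 3)} = b_2 = 15.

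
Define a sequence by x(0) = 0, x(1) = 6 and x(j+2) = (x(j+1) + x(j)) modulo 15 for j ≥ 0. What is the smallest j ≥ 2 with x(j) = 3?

4

We have x(0) = 0, x(1) = 6, x(2) = 6, x(3) = 12, x(4) = 3, x(5) = 0, x(6) = 3, x(7) = 3, x(8) = 6, x(9) = 9, x(10) = 0, x(11) = 9, x(12) = 9, x(13) = 3, x(14) = 12, x(15) = 0, x(16) = 12, x(17) = 12, x(18) = 9, x(19) = 6, x(20) = 0, x(21) = 6.
Since (x(20), x(21)) = (x(0), x(1)) = (0, 6) (two consecutive terms determine the rest), the sequence is periodic with period 20.
The value 3 first appears (with j ≥ 2) at x(4).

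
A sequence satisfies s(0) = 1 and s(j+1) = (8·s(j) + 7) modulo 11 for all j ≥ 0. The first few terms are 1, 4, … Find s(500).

Listing terms: s(0) = 1; s(1) = 4; s(2) = 6; s(3) = 0; s(4) = 7; s(5) = 8; s(6) = 5; s(7) = 3; s(8) = 9; s(9) = 2; s(10) = 1.
Since s(10) = s(0) = 1, the sequence is periodic with period 10.
So s(500) = s(0 + ((500-0) mod 10)) = s(0) = 1.

1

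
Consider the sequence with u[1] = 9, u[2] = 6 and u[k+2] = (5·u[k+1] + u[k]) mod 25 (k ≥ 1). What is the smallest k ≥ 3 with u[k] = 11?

Listing terms: u[1] = 9, u[2] = 6, u[3] = 14, u[4] = 1, u[5] = 19, u[6] = 21, u[7] = 24, u[8] = 16, u[9] = 4, u[10] = 11, u[11] = 9, u[12] = 6.
Since (u[11], u[12]) = (u[1], u[2]) = (9, 6) (two consecutive terms determine the rest), the sequence is periodic with period 10.
The value 11 first appears (with k ≥ 3) at u[10].

10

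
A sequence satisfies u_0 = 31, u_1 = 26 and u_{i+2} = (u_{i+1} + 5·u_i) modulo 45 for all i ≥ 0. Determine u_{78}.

31

Listing terms: u_0 = 31,  u_1 = 26,  u_2 = 1,  u_3 = 41,  u_4 = 1,  u_5 = 26,  u_6 = 31,  u_7 = 26.
The sequence repeats with period 6.
So u_{78} = u_{0 + ((78-0) mod 6)} = u_0 = 31.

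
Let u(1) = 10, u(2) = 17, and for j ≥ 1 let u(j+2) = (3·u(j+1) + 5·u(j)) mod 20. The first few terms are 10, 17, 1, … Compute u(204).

3

We have u(1) = 10; u(2) = 17; u(3) = 1; u(4) = 8; u(5) = 9; u(6) = 7; u(7) = 6; u(8) = 13; u(9) = 9; u(10) = 12; u(11) = 1; u(12) = 3; u(13) = 14; u(14) = 17; u(15) = 1.
Since (u(14), u(15)) = (u(2), u(3)) = (17, 1) (two consecutive terms determine the rest), the sequence is eventually periodic: after a pre-period of length 1 it cycles with period 12.
For j ≥ 2, u(j) depends only on (j - 2) mod 12. (204 - 2) mod 12 = 10, so u(204) = u(12) = 3.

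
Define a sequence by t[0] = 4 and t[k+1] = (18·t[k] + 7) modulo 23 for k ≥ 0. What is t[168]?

15

We have t[0] = 4; t[1] = 10; t[2] = 3; t[3] = 15; t[4] = 1; t[5] = 2; t[6] = 20; t[7] = 22; t[8] = 12; t[9] = 16; t[10] = 19; t[11] = 4.
Since t[11] = t[0] = 4, the sequence is periodic with period 11.
So t[168] = t[0 + ((168-0) mod 11)] = t[3] = 15.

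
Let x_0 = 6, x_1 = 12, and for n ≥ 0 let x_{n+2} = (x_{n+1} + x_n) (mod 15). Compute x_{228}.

We have x_0 = 6, x_1 = 12, x_2 = 3, x_3 = 0, x_4 = 3, x_5 = 3, x_6 = 6, x_7 = 9, x_8 = 0, x_9 = 9, x_{10} = 9, x_{11} = 3, x_{12} = 12, x_{13} = 0, x_{14} = 12, x_{15} = 12, x_{16} = 9, x_{17} = 6, x_{18} = 0, x_{19} = 6, x_{20} = 6, x_{21} = 12.
Since (x_{20}, x_{21}) = (x_0, x_1) = (6, 12) (two consecutive terms determine the rest), the sequence is periodic with period 20.
So x_{228} = x_{0 + ((228-0) mod 20)} = x_8 = 0.

0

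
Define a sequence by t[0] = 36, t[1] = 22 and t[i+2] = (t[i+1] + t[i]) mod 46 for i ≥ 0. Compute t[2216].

t[0] = 36,  t[1] = 22,  t[2] = 12,  t[3] = 34,  t[4] = 0,  t[5] = 34,  t[6] = 34,  t[7] = 22,  t[8] = 10,  t[9] = 32,  t[10] = 42,  t[11] = 28,  t[12] = 24,  t[13] = 6,  t[14] = 30,  t[15] = 36,  t[16] = 20,  t[17] = 10,  t[18] = 30,  t[19] = 40,  t[20] = 24,  t[21] = 18,  t[22] = 42,  t[23] = 14,  t[24] = 10,  t[25] = 24,  t[26] = 34,  t[27] = 12,  t[28] = 0,  t[29] = 12,  t[30] = 12,  t[31] = 24,  t[32] = 36,  t[33] = 14,  t[34] = 4,  t[35] = 18,  t[36] = 22,  t[37] = 40,  t[38] = 16,  t[39] = 10,  t[40] = 26,  t[41] = 36,  t[42] = 16,  t[43] = 6,  t[44] = 22,  t[45] = 28,  t[46] = 4,  t[47] = 32,  t[48] = 36,  t[49] = 22.
The sequence repeats with period 48.
(2216 - 0) mod 48 = 8, so t[2216] = t[8] = 10.

10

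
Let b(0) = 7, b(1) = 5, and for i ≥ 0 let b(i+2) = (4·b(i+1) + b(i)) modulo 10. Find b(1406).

5

Computing terms: b(0) = 7,  b(1) = 5,  b(2) = 7,  b(3) = 3,  b(4) = 9,  b(5) = 9,  b(6) = 5,  b(7) = 9,  b(8) = 1,  b(9) = 3,  b(10) = 3,  b(11) = 5,  b(12) = 3,  b(13) = 7,  b(14) = 1,  b(15) = 1,  b(16) = 5,  b(17) = 1,  b(18) = 9,  b(19) = 7,  b(20) = 7,  b(21) = 5.
The sequence repeats with period 20.
(1406 - 0) mod 20 = 6, so b(1406) = b(6) = 5.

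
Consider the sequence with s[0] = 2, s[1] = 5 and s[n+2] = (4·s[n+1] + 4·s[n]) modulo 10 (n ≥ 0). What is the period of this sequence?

3

Computing terms: s[0] = 2, s[1] = 5, s[2] = 8, s[3] = 2, s[4] = 0, s[5] = 8, s[6] = 2.
Since (s[5], s[6]) = (s[2], s[3]) = (8, 2) (two consecutive terms determine the rest), the sequence is eventually periodic: after a pre-period of length 2 it cycles with period 3.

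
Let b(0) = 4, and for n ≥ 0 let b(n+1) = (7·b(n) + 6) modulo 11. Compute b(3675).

5

b(0) = 4; b(1) = 1; b(2) = 2; b(3) = 9; b(4) = 3; b(5) = 5; b(6) = 8; b(7) = 7; b(8) = 0; b(9) = 6; b(10) = 4.
The sequence repeats with period 10.
So b(3675) = b(0 + ((3675-0) mod 10)) = b(5) = 5.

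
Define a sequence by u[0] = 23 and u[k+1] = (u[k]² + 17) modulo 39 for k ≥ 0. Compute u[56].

17

Listing terms: u[0] = 23, u[1] = 0, u[2] = 17, u[3] = 33, u[4] = 14, u[5] = 18, u[6] = 29, u[7] = 0.
Since u[7] = u[1] = 0, the sequence is eventually periodic: after a pre-period of length 1 it cycles with period 6.
For k ≥ 1, u[k] depends only on (k - 1) mod 6. (56 - 1) mod 6 = 1, so u[56] = u[2] = 17.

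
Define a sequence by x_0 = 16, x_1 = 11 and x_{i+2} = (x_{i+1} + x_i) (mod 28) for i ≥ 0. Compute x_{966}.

0

We have x_0 = 16; x_1 = 11; x_2 = 27; x_3 = 10; x_4 = 9; x_5 = 19; x_6 = 0; x_7 = 19; x_8 = 19; x_9 = 10; x_{10} = 1; x_{11} = 11; x_{12} = 12; x_{13} = 23; x_{14} = 7; x_{15} = 2; x_{16} = 9; x_{17} = 11; x_{18} = 20; x_{19} = 3; x_{20} = 23; x_{21} = 26; x_{22} = 21; x_{23} = 19; x_{24} = 12; x_{25} = 3; x_{26} = 15; x_{27} = 18; x_{28} = 5; x_{29} = 23; x_{30} = 0; x_{31} = 23; x_{32} = 23; x_{33} = 18; x_{34} = 13; x_{35} = 3; x_{36} = 16; x_{37} = 19; x_{38} = 7; x_{39} = 26; x_{40} = 5; x_{41} = 3; x_{42} = 8; x_{43} = 11; x_{44} = 19; x_{45} = 2; x_{46} = 21; x_{47} = 23; x_{48} = 16; x_{49} = 11.
The sequence repeats with period 48.
So x_{966} = x_{0 + ((966-0) mod 48)} = x_6 = 0.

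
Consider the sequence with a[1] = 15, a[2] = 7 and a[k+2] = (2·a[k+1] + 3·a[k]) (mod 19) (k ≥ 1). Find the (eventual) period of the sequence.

Computing terms: a[1] = 15, a[2] = 7, a[3] = 2, a[4] = 6, a[5] = 18, a[6] = 16, a[7] = 10, a[8] = 11, a[9] = 14, a[10] = 4, a[11] = 12, a[12] = 17, a[13] = 13, a[14] = 1, a[15] = 3, a[16] = 9, a[17] = 8, a[18] = 5, a[19] = 15, a[20] = 7.
Since (a[19], a[20]) = (a[1], a[2]) = (15, 7) (two consecutive terms determine the rest), the sequence is periodic with period 18.

18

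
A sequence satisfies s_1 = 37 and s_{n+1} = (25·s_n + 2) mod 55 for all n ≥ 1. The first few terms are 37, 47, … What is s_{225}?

52

We have s_1 = 37, s_2 = 47, s_3 = 22, s_4 = 2, s_5 = 52, s_6 = 37.
Since s_6 = s_1 = 37, the sequence is periodic with period 5.
(225 - 1) mod 5 = 4, so s_{225} = s_5 = 52.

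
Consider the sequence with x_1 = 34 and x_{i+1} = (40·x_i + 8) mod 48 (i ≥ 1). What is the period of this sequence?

3

We have x_1 = 34; x_2 = 24; x_3 = 8; x_4 = 40; x_5 = 24.
Since x_5 = x_2 = 24, the sequence is eventually periodic: after a pre-period of length 1 it cycles with period 3.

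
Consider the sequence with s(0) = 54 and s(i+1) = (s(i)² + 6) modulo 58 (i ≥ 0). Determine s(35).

We have s(0) = 54; s(1) = 22; s(2) = 26; s(3) = 44; s(4) = 28; s(5) = 36; s(6) = 26.
Since s(6) = s(2) = 26, the sequence is eventually periodic: after a pre-period of length 2 it cycles with period 4.
For i ≥ 2, s(i) depends only on (i - 2) mod 4. (35 - 2) mod 4 = 1, so s(35) = s(3) = 44.

44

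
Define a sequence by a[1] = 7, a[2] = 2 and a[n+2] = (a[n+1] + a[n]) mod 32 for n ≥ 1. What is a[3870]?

15

Computing terms: a[1] = 7; a[2] = 2; a[3] = 9; a[4] = 11; a[5] = 20; a[6] = 31; a[7] = 19; a[8] = 18; a[9] = 5; a[10] = 23; a[11] = 28; a[12] = 19; a[13] = 15; a[14] = 2; a[15] = 17; a[16] = 19; a[17] = 4; a[18] = 23; a[19] = 27; a[20] = 18; a[21] = 13; a[22] = 31; a[23] = 12; a[24] = 11; a[25] = 23; a[26] = 2; a[27] = 25; a[28] = 27; a[29] = 20; a[30] = 15; a[31] = 3; a[32] = 18; a[33] = 21; a[34] = 7; a[35] = 28; a[36] = 3; a[37] = 31; a[38] = 2; a[39] = 1; a[40] = 3; a[41] = 4; a[42] = 7; a[43] = 11; a[44] = 18; a[45] = 29; a[46] = 15; a[47] = 12; a[48] = 27; a[49] = 7; a[50] = 2.
Since (a[49], a[50]) = (a[1], a[2]) = (7, 2) (two consecutive terms determine the rest), the sequence is periodic with period 48.
(3870 - 1) mod 48 = 29, so a[3870] = a[30] = 15.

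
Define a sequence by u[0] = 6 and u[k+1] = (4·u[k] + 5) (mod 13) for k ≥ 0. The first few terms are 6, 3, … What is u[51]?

Computing terms: u[0] = 6,  u[1] = 3,  u[2] = 4,  u[3] = 8,  u[4] = 11,  u[5] = 10,  u[6] = 6.
The sequence repeats with period 6.
(51 - 0) mod 6 = 3, so u[51] = u[3] = 8.

8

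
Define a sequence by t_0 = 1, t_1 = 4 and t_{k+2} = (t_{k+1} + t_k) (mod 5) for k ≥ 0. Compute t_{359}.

3

Computing terms: t_0 = 1, t_1 = 4, t_2 = 0, t_3 = 4, t_4 = 4, t_5 = 3, t_6 = 2, t_7 = 0, t_8 = 2, t_9 = 2, t_{10} = 4, t_{11} = 1, t_{12} = 0, t_{13} = 1, t_{14} = 1, t_{15} = 2, t_{16} = 3, t_{17} = 0, t_{18} = 3, t_{19} = 3, t_{20} = 1, t_{21} = 4.
Since (t_{20}, t_{21}) = (t_0, t_1) = (1, 4) (two consecutive terms determine the rest), the sequence is periodic with period 20.
So t_{359} = t_{0 + ((359-0) mod 20)} = t_{19} = 3.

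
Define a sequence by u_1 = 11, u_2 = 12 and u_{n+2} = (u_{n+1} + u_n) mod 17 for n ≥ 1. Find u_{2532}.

7

We have u_1 = 11, u_2 = 12, u_3 = 6, u_4 = 1, u_5 = 7, u_6 = 8, u_7 = 15, u_8 = 6, u_9 = 4, u_{10} = 10, u_{11} = 14, u_{12} = 7, u_{13} = 4, u_{14} = 11, u_{15} = 15, u_{16} = 9, u_{17} = 7, u_{18} = 16, u_{19} = 6, u_{20} = 5, u_{21} = 11, u_{22} = 16, u_{23} = 10, u_{24} = 9, u_{25} = 2, u_{26} = 11, u_{27} = 13, u_{28} = 7, u_{29} = 3, u_{30} = 10, u_{31} = 13, u_{32} = 6, u_{33} = 2, u_{34} = 8, u_{35} = 10, u_{36} = 1, u_{37} = 11, u_{38} = 12.
The sequence repeats with period 36.
So u_{2532} = u_{1 + ((2532-1) mod 36)} = u_{12} = 7.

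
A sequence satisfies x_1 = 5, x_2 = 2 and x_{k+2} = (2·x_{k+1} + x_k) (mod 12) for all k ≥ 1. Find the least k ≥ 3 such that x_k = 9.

3

We have x_1 = 5,  x_2 = 2,  x_3 = 9,  x_4 = 8,  x_5 = 1,  x_6 = 10,  x_7 = 9,  x_8 = 4,  x_9 = 5,  x_{10} = 2.
Since (x_9, x_{10}) = (x_1, x_2) = (5, 2) (two consecutive terms determine the rest), the sequence is periodic with period 8.
The value 9 first appears (with k ≥ 3) at x_3.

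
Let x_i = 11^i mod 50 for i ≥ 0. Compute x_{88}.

x_0 = 1, x_1 = 11, x_2 = 21, x_3 = 31, x_4 = 41, x_5 = 1.
The sequence repeats with period 5.
(88 - 0) mod 5 = 3, so x_{88} = x_3 = 31.

31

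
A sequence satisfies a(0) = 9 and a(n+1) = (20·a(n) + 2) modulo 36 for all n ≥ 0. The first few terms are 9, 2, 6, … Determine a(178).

30

Computing terms: a(0) = 9, a(1) = 2, a(2) = 6, a(3) = 14, a(4) = 30, a(5) = 26, a(6) = 18, a(7) = 2.
Since a(7) = a(1) = 2, the sequence is eventually periodic: after a pre-period of length 1 it cycles with period 6.
For n ≥ 1, a(n) depends only on (n - 1) mod 6. (178 - 1) mod 6 = 3, so a(178) = a(4) = 30.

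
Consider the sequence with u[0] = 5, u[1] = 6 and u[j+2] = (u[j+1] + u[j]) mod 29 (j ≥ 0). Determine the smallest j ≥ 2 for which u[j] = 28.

We have u[0] = 5, u[1] = 6, u[2] = 11, u[3] = 17, u[4] = 28, u[5] = 16, u[6] = 15, u[7] = 2, u[8] = 17, u[9] = 19, u[10] = 7, u[11] = 26, u[12] = 4, u[13] = 1, u[14] = 5, u[15] = 6.
The sequence repeats with period 14.
The value 28 first appears (with j ≥ 2) at u[4].

4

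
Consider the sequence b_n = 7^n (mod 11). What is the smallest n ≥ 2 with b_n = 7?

11

We have b_1 = 7,  b_2 = 5,  b_3 = 2,  b_4 = 3,  b_5 = 10,  b_6 = 4,  b_7 = 6,  b_8 = 9,  b_9 = 8,  b_{10} = 1,  b_{11} = 7.
Since b_{11} = b_1 = 7, the sequence is periodic with period 10.
The value 7 next appears (with n ≥ 2) at b_{11}.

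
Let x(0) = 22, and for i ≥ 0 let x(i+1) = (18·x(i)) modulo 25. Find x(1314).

3

Computing terms: x(0) = 22,  x(1) = 21,  x(2) = 3,  x(3) = 4,  x(4) = 22.
The sequence repeats with period 4.
(1314 - 0) mod 4 = 2, so x(1314) = x(2) = 3.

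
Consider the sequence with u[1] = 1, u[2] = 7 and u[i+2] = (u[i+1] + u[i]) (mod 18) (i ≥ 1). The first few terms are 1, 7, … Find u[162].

Listing terms: u[1] = 1,  u[2] = 7,  u[3] = 8,  u[4] = 15,  u[5] = 5,  u[6] = 2,  u[7] = 7,  u[8] = 9,  u[9] = 16,  u[10] = 7,  u[11] = 5,  u[12] = 12,  u[13] = 17,  u[14] = 11,  u[15] = 10,  u[16] = 3,  u[17] = 13,  u[18] = 16,  u[19] = 11,  u[20] = 9,  u[21] = 2,  u[22] = 11,  u[23] = 13,  u[24] = 6,  u[25] = 1,  u[26] = 7.
The sequence repeats with period 24.
So u[162] = u[1 + ((162-1) mod 24)] = u[18] = 16.

16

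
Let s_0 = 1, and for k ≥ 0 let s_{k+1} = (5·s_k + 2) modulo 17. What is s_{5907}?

0

We have s_0 = 1, s_1 = 7, s_2 = 3, s_3 = 0, s_4 = 2, s_5 = 12, s_6 = 11, s_7 = 6, s_8 = 15, s_9 = 9, s_{10} = 13, s_{11} = 16, s_{12} = 14, s_{13} = 4, s_{14} = 5, s_{15} = 10, s_{16} = 1.
Since s_{16} = s_0 = 1, the sequence is periodic with period 16.
(5907 - 0) mod 16 = 3, so s_{5907} = s_3 = 0.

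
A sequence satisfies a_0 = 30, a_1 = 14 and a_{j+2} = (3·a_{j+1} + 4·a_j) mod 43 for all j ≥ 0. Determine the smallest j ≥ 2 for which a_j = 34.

10

Listing terms: a_0 = 30; a_1 = 14; a_2 = 33; a_3 = 26; a_4 = 38; a_5 = 3; a_6 = 32; a_7 = 22; a_8 = 22; a_9 = 25; a_{10} = 34; a_{11} = 30; a_{12} = 11; a_{13} = 24; a_{14} = 30; a_{15} = 14.
Since (a_{14}, a_{15}) = (a_0, a_1) = (30, 14) (two consecutive terms determine the rest), the sequence is periodic with period 14.
The value 34 first appears (with j ≥ 2) at a_{10}.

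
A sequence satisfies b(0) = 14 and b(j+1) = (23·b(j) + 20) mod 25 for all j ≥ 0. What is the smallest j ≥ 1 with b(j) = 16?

10

We have b(0) = 14; b(1) = 17; b(2) = 11; b(3) = 23; b(4) = 24; b(5) = 22; b(6) = 1; b(7) = 18; b(8) = 9; b(9) = 2; b(10) = 16; b(11) = 13; b(12) = 19; b(13) = 7; b(14) = 6; b(15) = 8; b(16) = 4; b(17) = 12; b(18) = 21; b(19) = 3; b(20) = 14.
Since b(20) = b(0) = 14, the sequence is periodic with period 20.
The value 16 first appears (with j ≥ 1) at b(10).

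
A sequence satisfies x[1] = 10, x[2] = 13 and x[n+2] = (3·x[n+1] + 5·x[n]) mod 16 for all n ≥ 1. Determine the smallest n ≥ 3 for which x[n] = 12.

4

Computing terms: x[1] = 10,  x[2] = 13,  x[3] = 9,  x[4] = 12,  x[5] = 1,  x[6] = 15,  x[7] = 2,  x[8] = 1,  x[9] = 13,  x[10] = 12,  x[11] = 5,  x[12] = 11,  x[13] = 10,  x[14] = 5,  x[15] = 1,  x[16] = 12,  x[17] = 9,  x[18] = 7,  x[19] = 2,  x[20] = 9,  x[21] = 5,  x[22] = 12,  x[23] = 13,  x[24] = 3,  x[25] = 10,  x[26] = 13.
The sequence repeats with period 24.
The value 12 first appears (with n ≥ 3) at x[4].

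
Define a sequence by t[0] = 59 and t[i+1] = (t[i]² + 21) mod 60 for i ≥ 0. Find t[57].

46

We have t[0] = 59,  t[1] = 22,  t[2] = 25,  t[3] = 46,  t[4] = 37,  t[5] = 10,  t[6] = 1,  t[7] = 22.
Since t[7] = t[1] = 22, the sequence is eventually periodic: after a pre-period of length 1 it cycles with period 6.
For i ≥ 1, t[i] depends only on (i - 1) mod 6. (57 - 1) mod 6 = 2, so t[57] = t[3] = 46.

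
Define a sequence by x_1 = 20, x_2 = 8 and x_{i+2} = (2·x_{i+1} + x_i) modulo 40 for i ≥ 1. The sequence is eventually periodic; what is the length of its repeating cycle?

12

x_1 = 20,  x_2 = 8,  x_3 = 36,  x_4 = 0,  x_5 = 36,  x_6 = 32,  x_7 = 20,  x_8 = 32,  x_9 = 4,  x_{10} = 0,  x_{11} = 4,  x_{12} = 8,  x_{13} = 20,  x_{14} = 8.
The sequence repeats with period 12.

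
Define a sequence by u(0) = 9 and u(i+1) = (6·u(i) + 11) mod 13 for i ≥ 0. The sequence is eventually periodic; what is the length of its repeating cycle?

12

u(0) = 9,  u(1) = 0,  u(2) = 11,  u(3) = 12,  u(4) = 5,  u(5) = 2,  u(6) = 10,  u(7) = 6,  u(8) = 8,  u(9) = 7,  u(10) = 1,  u(11) = 4,  u(12) = 9.
Since u(12) = u(0) = 9, the sequence is periodic with period 12.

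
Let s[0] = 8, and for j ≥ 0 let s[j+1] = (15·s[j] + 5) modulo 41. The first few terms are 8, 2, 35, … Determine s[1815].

s[0] = 8,  s[1] = 2,  s[2] = 35,  s[3] = 38,  s[4] = 1,  s[5] = 20,  s[6] = 18,  s[7] = 29,  s[8] = 30,  s[9] = 4,  s[10] = 24,  s[11] = 37,  s[12] = 27,  s[13] = 0,  s[14] = 5,  s[15] = 39,  s[16] = 16,  s[17] = 40,  s[18] = 31,  s[19] = 19,  s[20] = 3,  s[21] = 9,  s[22] = 17,  s[23] = 14,  s[24] = 10,  s[25] = 32,  s[26] = 34,  s[27] = 23,  s[28] = 22,  s[29] = 7,  s[30] = 28,  s[31] = 15,  s[32] = 25,  s[33] = 11,  s[34] = 6,  s[35] = 13,  s[36] = 36,  s[37] = 12,  s[38] = 21,  s[39] = 33,  s[40] = 8.
Since s[40] = s[0] = 8, the sequence is periodic with period 40.
(1815 - 0) mod 40 = 15, so s[1815] = s[15] = 39.

39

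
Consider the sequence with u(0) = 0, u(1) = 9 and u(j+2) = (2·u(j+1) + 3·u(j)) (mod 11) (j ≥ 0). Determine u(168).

9

Computing terms: u(0) = 0; u(1) = 9; u(2) = 7; u(3) = 8; u(4) = 4; u(5) = 10; u(6) = 10; u(7) = 6; u(8) = 9; u(9) = 3; u(10) = 0; u(11) = 9.
The sequence repeats with period 10.
So u(168) = u(0 + ((168-0) mod 10)) = u(8) = 9.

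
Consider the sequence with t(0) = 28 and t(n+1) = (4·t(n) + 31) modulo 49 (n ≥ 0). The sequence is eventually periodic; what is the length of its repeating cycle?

t(0) = 28,  t(1) = 45,  t(2) = 15,  t(3) = 42,  t(4) = 3,  t(5) = 43,  t(6) = 7,  t(7) = 10,  t(8) = 22,  t(9) = 21,  t(10) = 17,  t(11) = 1,  t(12) = 35,  t(13) = 24,  t(14) = 29,  t(15) = 0,  t(16) = 31,  t(17) = 8,  t(18) = 14,  t(19) = 38,  t(20) = 36,  t(21) = 28.
The sequence repeats with period 21.

21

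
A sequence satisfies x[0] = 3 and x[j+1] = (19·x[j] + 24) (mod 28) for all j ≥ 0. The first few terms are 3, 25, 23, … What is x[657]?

13

We have x[0] = 3; x[1] = 25; x[2] = 23; x[3] = 13; x[4] = 19; x[5] = 21; x[6] = 3.
The sequence repeats with period 6.
So x[657] = x[0 + ((657-0) mod 6)] = x[3] = 13.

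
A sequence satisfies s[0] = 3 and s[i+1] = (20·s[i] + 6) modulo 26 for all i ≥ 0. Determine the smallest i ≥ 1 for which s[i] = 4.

5

s[0] = 3,  s[1] = 14,  s[2] = 0,  s[3] = 6,  s[4] = 22,  s[5] = 4,  s[6] = 8,  s[7] = 10,  s[8] = 24,  s[9] = 18,  s[10] = 2,  s[11] = 20,  s[12] = 16,  s[13] = 14.
Since s[13] = s[1] = 14, the sequence is eventually periodic: after a pre-period of length 1 it cycles with period 12.
The value 4 first appears (with i ≥ 1) at s[5].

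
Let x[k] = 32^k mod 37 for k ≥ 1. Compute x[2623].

Listing terms: x[1] = 32; x[2] = 25; x[3] = 23; x[4] = 33; x[5] = 20; x[6] = 11; x[7] = 19; x[8] = 16; x[9] = 31; x[10] = 30; x[11] = 35; x[12] = 10; x[13] = 24; x[14] = 28; x[15] = 8; x[16] = 34; x[17] = 15; x[18] = 36; x[19] = 5; x[20] = 12; x[21] = 14; x[22] = 4; x[23] = 17; x[24] = 26; x[25] = 18; x[26] = 21; x[27] = 6; x[28] = 7; x[29] = 2; x[30] = 27; x[31] = 13; x[32] = 9; x[33] = 29; x[34] = 3; x[35] = 22; x[36] = 1; x[37] = 32.
Since x[37] = x[1] = 32, the sequence is periodic with period 36.
(2623 - 1) mod 36 = 30, so x[2623] = x[31] = 13.

13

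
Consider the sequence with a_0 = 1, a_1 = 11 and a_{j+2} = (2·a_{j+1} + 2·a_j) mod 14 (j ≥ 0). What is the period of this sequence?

Computing terms: a_0 = 1, a_1 = 11, a_2 = 10, a_3 = 0, a_4 = 6, a_5 = 12, a_6 = 8, a_7 = 12, a_8 = 12, a_9 = 6, a_{10} = 8, a_{11} = 0, a_{12} = 2, a_{13} = 4, a_{14} = 12, a_{15} = 4, a_{16} = 4, a_{17} = 2, a_{18} = 12, a_{19} = 0, a_{20} = 10, a_{21} = 6, a_{22} = 4, a_{23} = 6, a_{24} = 6, a_{25} = 10, a_{26} = 4, a_{27} = 0, a_{28} = 8, a_{29} = 2, a_{30} = 6, a_{31} = 2, a_{32} = 2, a_{33} = 8, a_{34} = 6, a_{35} = 0, a_{36} = 12, a_{37} = 10, a_{38} = 2, a_{39} = 10, a_{40} = 10, a_{41} = 12, a_{42} = 2, a_{43} = 0, a_{44} = 4, a_{45} = 8, a_{46} = 10, a_{47} = 8, a_{48} = 8, a_{49} = 4, a_{50} = 10, a_{51} = 0.
Since (a_{50}, a_{51}) = (a_2, a_3) = (10, 0) (two consecutive terms determine the rest), the sequence is eventually periodic: after a pre-period of length 2 it cycles with period 48.

48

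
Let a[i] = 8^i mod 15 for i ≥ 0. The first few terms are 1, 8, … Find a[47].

2

Listing terms: a[0] = 1, a[1] = 8, a[2] = 4, a[3] = 2, a[4] = 1.
Since a[4] = a[0] = 1, the sequence is periodic with period 4.
(47 - 0) mod 4 = 3, so a[47] = a[3] = 2.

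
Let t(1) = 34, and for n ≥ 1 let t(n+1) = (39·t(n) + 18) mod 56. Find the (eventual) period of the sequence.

6

Listing terms: t(1) = 34, t(2) = 0, t(3) = 18, t(4) = 48, t(5) = 42, t(6) = 32, t(7) = 34.
The sequence repeats with period 6.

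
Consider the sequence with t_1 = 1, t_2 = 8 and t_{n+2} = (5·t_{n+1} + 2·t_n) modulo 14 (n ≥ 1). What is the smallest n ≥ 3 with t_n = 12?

Listing terms: t_1 = 1; t_2 = 8; t_3 = 0; t_4 = 2; t_5 = 10; t_6 = 12; t_7 = 10; t_8 = 4; t_9 = 12; t_{10} = 12; t_{11} = 0; t_{12} = 10; t_{13} = 8; t_{14} = 4; t_{15} = 8; t_{16} = 6; t_{17} = 4; t_{18} = 4; t_{19} = 0; t_{20} = 8; t_{21} = 12; t_{22} = 6; t_{23} = 12; t_{24} = 2; t_{25} = 6; t_{26} = 6; t_{27} = 0; t_{28} = 12; t_{29} = 4; t_{30} = 2; t_{31} = 4; t_{32} = 10; t_{33} = 2; t_{34} = 2; t_{35} = 0; t_{36} = 4; t_{37} = 6; t_{38} = 10; t_{39} = 6; t_{40} = 8; t_{41} = 10; t_{42} = 10; t_{43} = 0; t_{44} = 6; t_{45} = 2; t_{46} = 8; t_{47} = 2; t_{48} = 12; t_{49} = 8; t_{50} = 8; t_{51} = 0.
Since (t_{50}, t_{51}) = (t_2, t_3) = (8, 0) (two consecutive terms determine the rest), the sequence is eventually periodic: after a pre-period of length 1 it cycles with period 48.
The value 12 first appears (with n ≥ 3) at t_6.

6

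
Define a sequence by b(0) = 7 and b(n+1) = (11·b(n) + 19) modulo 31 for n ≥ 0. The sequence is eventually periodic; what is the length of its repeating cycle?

Listing terms: b(0) = 7,  b(1) = 3,  b(2) = 21,  b(3) = 2,  b(4) = 10,  b(5) = 5,  b(6) = 12,  b(7) = 27,  b(8) = 6,  b(9) = 23,  b(10) = 24,  b(11) = 4,  b(12) = 1,  b(13) = 30,  b(14) = 8,  b(15) = 14,  b(16) = 18,  b(17) = 0,  b(18) = 19,  b(19) = 11,  b(20) = 16,  b(21) = 9,  b(22) = 25,  b(23) = 15,  b(24) = 29,  b(25) = 28,  b(26) = 17,  b(27) = 20,  b(28) = 22,  b(29) = 13,  b(30) = 7.
The sequence repeats with period 30.

30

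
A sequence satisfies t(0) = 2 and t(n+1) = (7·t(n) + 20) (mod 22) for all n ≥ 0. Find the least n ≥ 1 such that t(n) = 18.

Listing terms: t(0) = 2,  t(1) = 12,  t(2) = 16,  t(3) = 0,  t(4) = 20,  t(5) = 6,  t(6) = 18,  t(7) = 14,  t(8) = 8,  t(9) = 10,  t(10) = 2.
Since t(10) = t(0) = 2, the sequence is periodic with period 10.
The value 18 first appears (with n ≥ 1) at t(6).

6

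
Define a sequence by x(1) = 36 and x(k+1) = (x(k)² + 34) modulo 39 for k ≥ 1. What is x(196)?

38

We have x(1) = 36; x(2) = 4; x(3) = 11; x(4) = 38; x(5) = 35; x(6) = 11.
Since x(6) = x(3) = 11, the sequence is eventually periodic: after a pre-period of length 2 it cycles with period 3.
For k ≥ 3, x(k) depends only on (k - 3) mod 3. (196 - 3) mod 3 = 1, so x(196) = x(4) = 38.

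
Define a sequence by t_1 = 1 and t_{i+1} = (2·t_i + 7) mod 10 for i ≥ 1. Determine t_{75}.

5

We have t_1 = 1,  t_2 = 9,  t_3 = 5,  t_4 = 7,  t_5 = 1.
The sequence repeats with period 4.
(75 - 1) mod 4 = 2, so t_{75} = t_3 = 5.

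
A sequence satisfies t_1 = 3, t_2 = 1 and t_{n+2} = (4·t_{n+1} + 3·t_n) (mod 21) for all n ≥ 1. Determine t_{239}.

13

We have t_1 = 3, t_2 = 1, t_3 = 13, t_4 = 13, t_5 = 7, t_6 = 4, t_7 = 16, t_8 = 13, t_9 = 16, t_{10} = 19, t_{11} = 19, t_{12} = 7, t_{13} = 1, t_{14} = 4, t_{15} = 19, t_{16} = 4, t_{17} = 10, t_{18} = 10, t_{19} = 7, t_{20} = 16, t_{21} = 1, t_{22} = 10, t_{23} = 1, t_{24} = 13.
Since (t_{23}, t_{24}) = (t_2, t_3) = (1, 13) (two consecutive terms determine the rest), the sequence is eventually periodic: after a pre-period of length 1 it cycles with period 21.
For n ≥ 2, t_n depends only on (n - 2) mod 21. (239 - 2) mod 21 = 6, so t_{239} = t_8 = 13.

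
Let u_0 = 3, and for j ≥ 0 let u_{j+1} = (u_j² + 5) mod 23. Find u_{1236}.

7

Computing terms: u_0 = 3, u_1 = 14, u_2 = 17, u_3 = 18, u_4 = 7, u_5 = 8, u_6 = 0, u_7 = 5, u_8 = 7.
Since u_8 = u_4 = 7, the sequence is eventually periodic: after a pre-period of length 4 it cycles with period 4.
For j ≥ 4, u_j depends only on (j - 4) mod 4. (1236 - 4) mod 4 = 0, so u_{1236} = u_4 = 7.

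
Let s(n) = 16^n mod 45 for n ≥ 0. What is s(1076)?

s(0) = 1; s(1) = 16; s(2) = 31; s(3) = 1.
The sequence repeats with period 3.
So s(1076) = s(0 + ((1076-0) mod 3)) = s(2) = 31.

31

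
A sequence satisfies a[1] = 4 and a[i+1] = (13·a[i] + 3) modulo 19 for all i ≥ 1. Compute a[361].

Listing terms: a[1] = 4; a[2] = 17; a[3] = 15; a[4] = 8; a[5] = 12; a[6] = 7; a[7] = 18; a[8] = 9; a[9] = 6; a[10] = 5; a[11] = 11; a[12] = 13; a[13] = 1; a[14] = 16; a[15] = 2; a[16] = 10; a[17] = 0; a[18] = 3; a[19] = 4.
The sequence repeats with period 18.
(361 - 1) mod 18 = 0, so a[361] = a[1] = 4.

4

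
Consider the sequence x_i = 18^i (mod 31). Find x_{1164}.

We have x_1 = 18, x_2 = 14, x_3 = 4, x_4 = 10, x_5 = 25, x_6 = 16, x_7 = 9, x_8 = 7, x_9 = 2, x_{10} = 5, x_{11} = 28, x_{12} = 8, x_{13} = 20, x_{14} = 19, x_{15} = 1, x_{16} = 18.
Since x_{16} = x_1 = 18, the sequence is periodic with period 15.
So x_{1164} = x_{1 + ((1164-1) mod 15)} = x_9 = 2.

2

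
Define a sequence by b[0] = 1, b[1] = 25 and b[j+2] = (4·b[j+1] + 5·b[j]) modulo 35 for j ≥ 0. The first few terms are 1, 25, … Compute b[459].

We have b[0] = 1,  b[1] = 25,  b[2] = 0,  b[3] = 20,  b[4] = 10,  b[5] = 0,  b[6] = 15,  b[7] = 25,  b[8] = 0.
Since (b[7], b[8]) = (b[1], b[2]) = (25, 0) (two consecutive terms determine the rest), the sequence is eventually periodic: after a pre-period of length 1 it cycles with period 6.
For j ≥ 1, b[j] depends only on (j - 1) mod 6. (459 - 1) mod 6 = 2, so b[459] = b[3] = 20.

20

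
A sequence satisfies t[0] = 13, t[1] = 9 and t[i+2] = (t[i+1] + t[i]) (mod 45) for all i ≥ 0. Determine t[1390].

17

t[0] = 13; t[1] = 9; t[2] = 22; t[3] = 31; t[4] = 8; t[5] = 39; t[6] = 2; t[7] = 41; t[8] = 43; t[9] = 39; t[10] = 37; t[11] = 31; t[12] = 23; t[13] = 9; t[14] = 32; t[15] = 41; t[16] = 28; t[17] = 24; t[18] = 7; t[19] = 31; t[20] = 38; t[21] = 24; t[22] = 17; t[23] = 41; t[24] = 13; t[25] = 9.
Since (t[24], t[25]) = (t[0], t[1]) = (13, 9) (two consecutive terms determine the rest), the sequence is periodic with period 24.
(1390 - 0) mod 24 = 22, so t[1390] = t[22] = 17.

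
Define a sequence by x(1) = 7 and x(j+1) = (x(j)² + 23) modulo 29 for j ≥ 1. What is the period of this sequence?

7

Listing terms: x(1) = 7,  x(2) = 14,  x(3) = 16,  x(4) = 18,  x(5) = 28,  x(6) = 24,  x(7) = 19,  x(8) = 7.
Since x(8) = x(1) = 7, the sequence is periodic with period 7.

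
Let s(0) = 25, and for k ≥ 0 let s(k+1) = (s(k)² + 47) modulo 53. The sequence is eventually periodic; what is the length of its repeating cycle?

We have s(0) = 25, s(1) = 36, s(2) = 18, s(3) = 0, s(4) = 47, s(5) = 30, s(6) = 46, s(7) = 43, s(8) = 41, s(9) = 32, s(10) = 11, s(11) = 9, s(12) = 22, s(13) = 1, s(14) = 48, s(15) = 19, s(16) = 37, s(17) = 38, s(18) = 7, s(19) = 43.
Since s(19) = s(7) = 43, the sequence is eventually periodic: after a pre-period of length 7 it cycles with period 12.

12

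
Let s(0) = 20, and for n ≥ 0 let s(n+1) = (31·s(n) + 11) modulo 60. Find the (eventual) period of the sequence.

30

We have s(0) = 20,  s(1) = 31,  s(2) = 12,  s(3) = 23,  s(4) = 4,  s(5) = 15,  s(6) = 56,  s(7) = 7,  s(8) = 48,  s(9) = 59,  s(10) = 40,  s(11) = 51,  s(12) = 32,  s(13) = 43,  s(14) = 24,  s(15) = 35,  s(16) = 16,  s(17) = 27,  s(18) = 8,  s(19) = 19,  s(20) = 0,  s(21) = 11,  s(22) = 52,  s(23) = 3,  s(24) = 44,  s(25) = 55,  s(26) = 36,  s(27) = 47,  s(28) = 28,  s(29) = 39,  s(30) = 20.
Since s(30) = s(0) = 20, the sequence is periodic with period 30.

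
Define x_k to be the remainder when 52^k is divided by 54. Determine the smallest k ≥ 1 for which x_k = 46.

3

Computing terms: x_0 = 1; x_1 = 52; x_2 = 4; x_3 = 46; x_4 = 16; x_5 = 22; x_6 = 10; x_7 = 34; x_8 = 40; x_9 = 28; x_{10} = 52.
Since x_{10} = x_1 = 52, the sequence is eventually periodic: after a pre-period of length 1 it cycles with period 9.
The value 46 first appears (with k ≥ 1) at x_3.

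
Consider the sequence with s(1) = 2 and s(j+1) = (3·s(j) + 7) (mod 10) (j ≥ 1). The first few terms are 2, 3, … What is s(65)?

2

s(1) = 2; s(2) = 3; s(3) = 6; s(4) = 5; s(5) = 2.
The sequence repeats with period 4.
So s(65) = s(1 + ((65-1) mod 4)) = s(1) = 2.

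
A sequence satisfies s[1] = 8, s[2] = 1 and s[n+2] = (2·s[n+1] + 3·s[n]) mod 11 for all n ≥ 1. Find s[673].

Listing terms: s[1] = 8,  s[2] = 1,  s[3] = 4,  s[4] = 0,  s[5] = 1,  s[6] = 2,  s[7] = 7,  s[8] = 9,  s[9] = 6,  s[10] = 6,  s[11] = 8,  s[12] = 1.
Since (s[11], s[12]) = (s[1], s[2]) = (8, 1) (two consecutive terms determine the rest), the sequence is periodic with period 10.
So s[673] = s[1 + ((673-1) mod 10)] = s[3] = 4.

4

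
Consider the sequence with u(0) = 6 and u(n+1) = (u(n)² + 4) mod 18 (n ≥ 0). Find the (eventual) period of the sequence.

3

Computing terms: u(0) = 6; u(1) = 4; u(2) = 2; u(3) = 8; u(4) = 14; u(5) = 2.
Since u(5) = u(2) = 2, the sequence is eventually periodic: after a pre-period of length 2 it cycles with period 3.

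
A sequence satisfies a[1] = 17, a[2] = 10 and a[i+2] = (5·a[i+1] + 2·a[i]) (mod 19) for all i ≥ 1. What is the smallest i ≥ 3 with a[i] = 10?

We have a[1] = 17,  a[2] = 10,  a[3] = 8,  a[4] = 3,  a[5] = 12,  a[6] = 9,  a[7] = 12,  a[8] = 2,  a[9] = 15,  a[10] = 3,  a[11] = 7,  a[12] = 3,  a[13] = 10,  a[14] = 18,  a[15] = 15,  a[16] = 16,  a[17] = 15,  a[18] = 12,  a[19] = 14,  a[20] = 18,  a[21] = 4,  a[22] = 18,  a[23] = 3,  a[24] = 13,  a[25] = 14,  a[26] = 1,  a[27] = 14,  a[28] = 15,  a[29] = 8,  a[30] = 13,  a[31] = 5,  a[32] = 13,  a[33] = 18,  a[34] = 2,  a[35] = 8,  a[36] = 6,  a[37] = 8,  a[38] = 14,  a[39] = 10,  a[40] = 2,  a[41] = 11,  a[42] = 2,  a[43] = 13,  a[44] = 12,  a[45] = 10,  a[46] = 17,  a[47] = 10.
Since (a[46], a[47]) = (a[1], a[2]) = (17, 10) (two consecutive terms determine the rest), the sequence is periodic with period 45.
The value 10 first appears (with i ≥ 3) at a[13].

13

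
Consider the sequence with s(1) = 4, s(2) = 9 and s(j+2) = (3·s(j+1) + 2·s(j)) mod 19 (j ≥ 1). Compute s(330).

s(1) = 4; s(2) = 9; s(3) = 16; s(4) = 9; s(5) = 2; s(6) = 5; s(7) = 0; s(8) = 10; s(9) = 11; s(10) = 15; s(11) = 10; s(12) = 3; s(13) = 10; s(14) = 17; s(15) = 14; s(16) = 0; s(17) = 9; s(18) = 8; s(19) = 4; s(20) = 9.
The sequence repeats with period 18.
So s(330) = s(1 + ((330-1) mod 18)) = s(6) = 5.

5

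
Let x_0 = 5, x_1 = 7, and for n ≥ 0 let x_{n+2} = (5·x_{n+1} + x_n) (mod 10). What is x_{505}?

We have x_0 = 5, x_1 = 7, x_2 = 0, x_3 = 7, x_4 = 5, x_5 = 2, x_6 = 5, x_7 = 7.
Since (x_6, x_7) = (x_0, x_1) = (5, 7) (two consecutive terms determine the rest), the sequence is periodic with period 6.
(505 - 0) mod 6 = 1, so x_{505} = x_1 = 7.

7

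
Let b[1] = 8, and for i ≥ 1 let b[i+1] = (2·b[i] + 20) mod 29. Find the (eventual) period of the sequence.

28

Computing terms: b[1] = 8, b[2] = 7, b[3] = 5, b[4] = 1, b[5] = 22, b[6] = 6, b[7] = 3, b[8] = 26, b[9] = 14, b[10] = 19, b[11] = 0, b[12] = 20, b[13] = 2, b[14] = 24, b[15] = 10, b[16] = 11, b[17] = 13, b[18] = 17, b[19] = 25, b[20] = 12, b[21] = 15, b[22] = 21, b[23] = 4, b[24] = 28, b[25] = 18, b[26] = 27, b[27] = 16, b[28] = 23, b[29] = 8.
The sequence repeats with period 28.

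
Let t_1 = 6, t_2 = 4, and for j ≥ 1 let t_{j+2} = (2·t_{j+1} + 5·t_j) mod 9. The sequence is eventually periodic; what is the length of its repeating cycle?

Listing terms: t_1 = 6; t_2 = 4; t_3 = 2; t_4 = 6; t_5 = 4.
The sequence repeats with period 3.

3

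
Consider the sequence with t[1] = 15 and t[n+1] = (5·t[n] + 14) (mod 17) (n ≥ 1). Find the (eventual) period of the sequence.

16

Computing terms: t[1] = 15, t[2] = 4, t[3] = 0, t[4] = 14, t[5] = 16, t[6] = 9, t[7] = 8, t[8] = 3, t[9] = 12, t[10] = 6, t[11] = 10, t[12] = 13, t[13] = 11, t[14] = 1, t[15] = 2, t[16] = 7, t[17] = 15.
The sequence repeats with period 16.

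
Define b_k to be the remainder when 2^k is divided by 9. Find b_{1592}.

Computing terms: b_1 = 2; b_2 = 4; b_3 = 8; b_4 = 7; b_5 = 5; b_6 = 1; b_7 = 2.
Since b_7 = b_1 = 2, the sequence is periodic with period 6.
So b_{1592} = b_{1 + ((1592-1) mod 6)} = b_2 = 4.

4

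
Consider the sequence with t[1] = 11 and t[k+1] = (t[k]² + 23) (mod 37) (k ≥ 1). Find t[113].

Computing terms: t[1] = 11; t[2] = 33; t[3] = 2; t[4] = 27; t[5] = 12; t[6] = 19; t[7] = 14; t[8] = 34; t[9] = 32; t[10] = 11.
Since t[10] = t[1] = 11, the sequence is periodic with period 9.
So t[113] = t[1 + ((113-1) mod 9)] = t[5] = 12.

12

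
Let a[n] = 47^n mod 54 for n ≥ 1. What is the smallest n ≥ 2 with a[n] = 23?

We have a[1] = 47, a[2] = 49, a[3] = 35, a[4] = 25, a[5] = 41, a[6] = 37, a[7] = 11, a[8] = 31, a[9] = 53, a[10] = 7, a[11] = 5, a[12] = 19, a[13] = 29, a[14] = 13, a[15] = 17, a[16] = 43, a[17] = 23, a[18] = 1, a[19] = 47.
The sequence repeats with period 18.
The value 23 first appears (with n ≥ 2) at a[17].

17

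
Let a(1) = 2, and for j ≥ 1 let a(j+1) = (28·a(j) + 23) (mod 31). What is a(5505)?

7

We have a(1) = 2,  a(2) = 17,  a(3) = 3,  a(4) = 14,  a(5) = 12,  a(6) = 18,  a(7) = 0,  a(8) = 23,  a(9) = 16,  a(10) = 6,  a(11) = 5,  a(12) = 8,  a(13) = 30,  a(14) = 26,  a(15) = 7,  a(16) = 2.
Since a(16) = a(1) = 2, the sequence is periodic with period 15.
(5505 - 1) mod 15 = 14, so a(5505) = a(15) = 7.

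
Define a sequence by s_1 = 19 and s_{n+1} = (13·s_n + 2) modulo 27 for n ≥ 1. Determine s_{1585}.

We have s_1 = 19,  s_2 = 6,  s_3 = 26,  s_4 = 16,  s_5 = 21,  s_6 = 5,  s_7 = 13,  s_8 = 9,  s_9 = 11,  s_{10} = 10,  s_{11} = 24,  s_{12} = 17,  s_{13} = 7,  s_{14} = 12,  s_{15} = 23,  s_{16} = 4,  s_{17} = 0,  s_{18} = 2,  s_{19} = 1,  s_{20} = 15,  s_{21} = 8,  s_{22} = 25,  s_{23} = 3,  s_{24} = 14,  s_{25} = 22,  s_{26} = 18,  s_{27} = 20,  s_{28} = 19.
Since s_{28} = s_1 = 19, the sequence is periodic with period 27.
So s_{1585} = s_{1 + ((1585-1) mod 27)} = s_{19} = 1.

1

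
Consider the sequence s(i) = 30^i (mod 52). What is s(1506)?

40

We have s(0) = 1,  s(1) = 30,  s(2) = 16,  s(3) = 12,  s(4) = 48,  s(5) = 36,  s(6) = 40,  s(7) = 4,  s(8) = 16.
Since s(8) = s(2) = 16, the sequence is eventually periodic: after a pre-period of length 2 it cycles with period 6.
For i ≥ 2, s(i) depends only on (i - 2) mod 6. (1506 - 2) mod 6 = 4, so s(1506) = s(6) = 40.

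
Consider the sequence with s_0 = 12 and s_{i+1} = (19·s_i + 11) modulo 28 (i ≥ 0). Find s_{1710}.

12

Computing terms: s_0 = 12; s_1 = 15; s_2 = 16; s_3 = 7; s_4 = 4; s_5 = 3; s_6 = 12.
Since s_6 = s_0 = 12, the sequence is periodic with period 6.
(1710 - 0) mod 6 = 0, so s_{1710} = s_0 = 12.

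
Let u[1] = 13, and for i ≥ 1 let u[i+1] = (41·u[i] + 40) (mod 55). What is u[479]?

u[1] = 13,  u[2] = 23,  u[3] = 48,  u[4] = 28,  u[5] = 33,  u[6] = 18,  u[7] = 8,  u[8] = 38,  u[9] = 3,  u[10] = 53,  u[11] = 13.
The sequence repeats with period 10.
So u[479] = u[1 + ((479-1) mod 10)] = u[9] = 3.

3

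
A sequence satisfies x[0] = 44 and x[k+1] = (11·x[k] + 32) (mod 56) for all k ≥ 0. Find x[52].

12

Computing terms: x[0] = 44; x[1] = 12; x[2] = 52; x[3] = 44.
The sequence repeats with period 3.
So x[52] = x[0 + ((52-0) mod 3)] = x[1] = 12.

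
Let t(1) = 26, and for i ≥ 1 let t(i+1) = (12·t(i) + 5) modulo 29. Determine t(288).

Listing terms: t(1) = 26,  t(2) = 27,  t(3) = 10,  t(4) = 9,  t(5) = 26.
Since t(5) = t(1) = 26, the sequence is periodic with period 4.
(288 - 1) mod 4 = 3, so t(288) = t(4) = 9.

9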